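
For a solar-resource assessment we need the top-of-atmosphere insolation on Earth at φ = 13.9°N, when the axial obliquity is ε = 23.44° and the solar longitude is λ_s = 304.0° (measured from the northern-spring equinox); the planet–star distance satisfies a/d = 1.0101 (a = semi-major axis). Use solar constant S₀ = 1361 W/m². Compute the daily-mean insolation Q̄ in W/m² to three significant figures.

Q̄ ≈ 352 W/m²

Solar declination: sin δ = sin ε · sin λ_s = sin 23.44° × sin 304.0° = -0.32978, so δ = -19.256°.
cos H₀ = −tan(+13.9°) tan(-19.256°) = 0.0864, H₀ = 1.4842 rad.
Bracket: H₀ sin φ sin δ + cos φ cos δ sin H₀ = 1.4842×0.24023×-0.32978 + 0.97072×0.94406×0.99626 = -0.117583 + 0.912991 = 0.795408.
Inverse-square distance factor (a/d)² = 1.0101² = 1.020302.
Q̄ = (S₀/π) × 1.020302 × [bracket] = (1361/π) × 1.020302 × 0.795408 = 351.6 W/m².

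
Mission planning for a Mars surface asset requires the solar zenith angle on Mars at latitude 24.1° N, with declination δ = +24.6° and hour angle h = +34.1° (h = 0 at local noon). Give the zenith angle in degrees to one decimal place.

θ_z = 31.0°

cos θ_z = sin ϕ sin δ + cos ϕ cos δ cos h = 0.169980 + 0.687275 = 0.857255.
θ_z = arccos(0.857255) = 31.0°.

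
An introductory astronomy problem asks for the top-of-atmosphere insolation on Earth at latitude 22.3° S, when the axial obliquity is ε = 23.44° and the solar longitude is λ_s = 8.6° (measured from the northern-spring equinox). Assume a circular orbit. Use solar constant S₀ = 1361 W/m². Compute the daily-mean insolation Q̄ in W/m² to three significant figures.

Solar declination: sin δ = sin ε · sin λ_s = sin 23.44° × sin 8.6° = 0.05948, so δ = +3.410°.
cos H₀ = −tan(-22.3°) tan(+3.410°) = 0.0244, H₀ = 1.5464 rad.
Bracket: H₀ sin φ sin δ + cos φ cos δ sin H₀ = 1.5464×-0.37946×0.05948 + 0.92521×0.99823×0.99970 = -0.034903 + 0.923295 = 0.888392.
Q̄ = (S₀/π) × [bracket] = (1361/π) × 0.888392 = 384.9 W/m².

Q̄ ≈ 385 W/m²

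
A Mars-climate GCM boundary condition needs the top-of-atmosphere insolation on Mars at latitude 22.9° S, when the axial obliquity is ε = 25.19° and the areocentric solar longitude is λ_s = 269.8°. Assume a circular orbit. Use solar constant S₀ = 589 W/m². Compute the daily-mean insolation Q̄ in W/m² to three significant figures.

Q̄ ≈ 208 W/m²

sin δ = sin 25.19° × sin 269.8° = -0.42562, so δ = -25.190°.
cos H₀ = −tan(-22.9°) tan(-25.190°) = -0.1987, H₀ = 1.7708 rad.
Bracket: H₀ sin φ sin δ + cos φ cos δ sin H₀ = 1.7708×-0.38912×-0.42562 + 0.92119×0.90490×0.98006 = 0.293275 + 0.816963 = 1.110238.
Q̄ = (S₀/π) × [bracket] = (589/π) × 1.110238 = 208.2 W/m².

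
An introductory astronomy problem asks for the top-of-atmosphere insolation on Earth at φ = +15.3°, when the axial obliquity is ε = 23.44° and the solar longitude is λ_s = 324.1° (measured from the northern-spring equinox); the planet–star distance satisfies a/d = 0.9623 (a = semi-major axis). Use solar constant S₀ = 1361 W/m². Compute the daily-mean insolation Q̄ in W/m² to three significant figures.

Solar declination: sin δ = sin ε · sin λ_s = sin 23.44° × sin 324.1° = -0.23325, so δ = -13.489°.
cos H₀ = −tan(+15.3°) tan(-13.489°) = 0.0656, H₀ = 1.5051 rad.
Bracket: H₀ sin φ sin δ + cos φ cos δ sin H₀ = 1.5051×0.26387×-0.23325 + 0.96456×0.97242×0.99784 = -0.092635 + 0.935931 = 0.843296.
Inverse-square distance factor (a/d)² = 0.9623² = 0.926021.
Q̄ = (S₀/π) × 0.926021 × [bracket] = (1361/π) × 0.926021 × 0.843296 = 338.3 W/m².

Q̄ ≈ 338 W/m²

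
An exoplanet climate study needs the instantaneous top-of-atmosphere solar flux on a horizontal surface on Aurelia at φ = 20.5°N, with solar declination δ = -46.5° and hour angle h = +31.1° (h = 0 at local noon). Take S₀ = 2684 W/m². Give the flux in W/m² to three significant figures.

800 W/m²

cos θ_z = sin φ sin δ + cos φ cos δ cos h = -0.254031 + 0.552089 = 0.298058.
Flux = S₀ · cos θ_z = 2684 × 0.298058 = 800.0 W/m².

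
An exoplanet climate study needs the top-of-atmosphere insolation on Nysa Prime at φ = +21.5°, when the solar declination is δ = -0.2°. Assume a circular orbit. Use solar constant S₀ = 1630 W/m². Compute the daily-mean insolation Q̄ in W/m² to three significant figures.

Q̄ ≈ 482 W/m²

cos H₀ = −tan(+21.5°) tan(-0.200°) = 0.0014, H₀ = 1.5694 rad.
Bracket: H₀ sin φ sin δ + cos φ cos δ sin H₀ = 1.5694×0.36650×-0.00349 + 0.93042×0.99999×1.00000 = -0.002007 + 0.930411 = 0.928404.
Q̄ = (S₀/π) × [bracket] = (1630/π) × 0.928404 = 481.7 W/m².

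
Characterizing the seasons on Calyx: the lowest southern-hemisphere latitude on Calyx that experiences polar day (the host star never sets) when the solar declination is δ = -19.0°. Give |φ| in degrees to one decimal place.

Polar day requires cos H₀ = −tan φ tan δ ≤ −1, i.e. tan φ tan δ ≥ 1.
The boundary is |tan φ| · |tan δ| = 1, so |φ| = 90° − |δ| = 90° − 19.0° = 71.0° in the southern hemisphere.

|φ| = 71.0°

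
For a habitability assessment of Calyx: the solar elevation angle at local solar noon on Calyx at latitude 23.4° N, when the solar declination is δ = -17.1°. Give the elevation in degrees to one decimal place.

At local noon the hour angle is zero, so the zenith angle equals |φ − δ| = |+23.4° − (-17.100°)| = 40.500°.
Elevation = 90° − 40.500° = 49.5°.

49.5°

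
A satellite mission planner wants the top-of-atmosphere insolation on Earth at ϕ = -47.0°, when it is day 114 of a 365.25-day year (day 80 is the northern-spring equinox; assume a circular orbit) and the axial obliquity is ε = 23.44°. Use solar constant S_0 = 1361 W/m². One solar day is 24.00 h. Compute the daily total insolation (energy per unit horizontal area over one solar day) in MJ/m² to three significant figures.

Solar longitude: L_s = 360° × (114 − 80)/365.25 = 33.511°.
sin δ = sin 23.44° × sin 33.511° = 0.21962, so δ = +12.687°.
cos h₀ = −tan(-47.0°) tan(+12.687°) = 0.2414, h₀ = 1.3270 rad.
Bracket: h₀ sin ϕ sin δ + cos ϕ cos δ sin h₀ = 1.3270×-0.73135×0.21962 + 0.68200×0.97559×0.97042 = -0.213142 + 0.645671 = 0.432529.
Q̄ = (S_0/π) × [bracket] = (1361/π) × 0.432529 = 187.38 W/m².
Daily total = Q̄ × 24.00 h × 3600 s/h = 187.38 × 24.00 × 3600 / 10⁶ = 16.19 MJ/m².

16.2 MJ/m²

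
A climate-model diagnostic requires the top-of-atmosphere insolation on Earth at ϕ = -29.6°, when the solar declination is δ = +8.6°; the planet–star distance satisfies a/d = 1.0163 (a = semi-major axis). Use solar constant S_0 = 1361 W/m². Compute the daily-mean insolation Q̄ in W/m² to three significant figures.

cos h₀ = −tan(-29.6°) tan(+8.600°) = 0.0859, h₀ = 1.4848 rad.
Bracket: h₀ sin ϕ sin δ + cos ϕ cos δ sin h₀ = 1.4848×-0.49394×0.14954 + 0.86949×0.98876×0.99630 = -0.109673 + 0.856536 = 0.746863.
Inverse-square distance factor (a/d)² = 1.0163² = 1.032866.
Q̄ = (S_0/π) × 1.032866 × [bracket] = (1361/π) × 1.032866 × 0.746863 = 334.2 W/m².

Q̄ ≈ 334 W/m²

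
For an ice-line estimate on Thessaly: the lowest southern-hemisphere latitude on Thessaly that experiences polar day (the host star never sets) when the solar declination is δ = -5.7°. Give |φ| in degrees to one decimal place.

|φ| = 84.3°

Polar day requires cos H₀ = −tan φ tan δ ≤ −1, i.e. tan φ tan δ ≥ 1.
The boundary is |tan φ| · |tan δ| = 1, so |φ| = 90° − |δ| = 90° − 5.7° = 84.3° in the southern hemisphere.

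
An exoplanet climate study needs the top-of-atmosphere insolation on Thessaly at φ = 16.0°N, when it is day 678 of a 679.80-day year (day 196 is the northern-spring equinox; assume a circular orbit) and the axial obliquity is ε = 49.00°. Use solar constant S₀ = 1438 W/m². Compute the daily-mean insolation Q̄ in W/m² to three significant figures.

Solar longitude: λ_s = 360° × (678 − 196)/679.80 = 255.252°.
sin δ = sin 49.00° × sin 255.252° = -0.72984, so δ = -46.873°.
cos H₀ = −tan(+16.0°) tan(-46.873°) = 0.3061, H₀ = 1.2597 rad.
Bracket: H₀ sin φ sin δ + cos φ cos δ sin H₀ = 1.2597×0.27564×-0.72984 + 0.96126×0.68361×0.95199 = -0.253418 + 0.625578 = 0.372160.
Q̄ = (S₀/π) × [bracket] = (1438/π) × 0.372160 = 170.3 W/m².

Q̄ ≈ 170 W/m²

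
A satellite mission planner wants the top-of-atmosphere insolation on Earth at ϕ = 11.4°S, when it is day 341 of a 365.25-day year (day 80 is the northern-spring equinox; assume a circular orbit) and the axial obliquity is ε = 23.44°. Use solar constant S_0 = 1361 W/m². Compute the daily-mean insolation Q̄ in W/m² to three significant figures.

Solar longitude: L_s = 360° × (341 − 80)/365.25 = 257.248°.
sin δ = sin 23.44° × sin 257.248° = -0.38798, so δ = -22.829°.
cos h₀ = −tan(-11.4°) tan(-22.829°) = -0.0849, h₀ = 1.6558 rad.
Bracket: h₀ sin ϕ sin δ + cos ϕ cos δ sin h₀ = 1.6558×-0.19766×-0.38798 + 0.98027×0.92167×0.99639 = 0.126980 + 0.900224 = 1.027204.
Q̄ = (S_0/π) × [bracket] = (1361/π) × 1.027204 = 445.0 W/m².

Q̄ ≈ 445 W/m²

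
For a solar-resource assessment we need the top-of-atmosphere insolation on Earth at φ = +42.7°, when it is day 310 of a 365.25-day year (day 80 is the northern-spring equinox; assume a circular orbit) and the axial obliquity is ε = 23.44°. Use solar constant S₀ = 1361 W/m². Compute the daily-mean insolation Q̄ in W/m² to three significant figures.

Q̄ ≈ 183 W/m²

Solar longitude: λ_s = 360° × (310 − 80)/365.25 = 226.694°.
sin δ = sin 23.44° × sin 226.694° = -0.28947, so δ = -16.826°.
cos H₀ = −tan(+42.7°) tan(-16.826°) = 0.2791, H₀ = 1.2880 rad.
Bracket: H₀ sin φ sin δ + cos φ cos δ sin H₀ = 1.2880×0.67816×-0.28947 + 0.73491×0.95719×0.96027 = -0.252843 + 0.675500 = 0.422657.
Q̄ = (S₀/π) × [bracket] = (1361/π) × 0.422657 = 183.1 W/m².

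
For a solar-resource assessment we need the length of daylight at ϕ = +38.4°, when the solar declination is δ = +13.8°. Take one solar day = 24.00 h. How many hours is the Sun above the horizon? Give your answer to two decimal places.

13.50 h

cos h₀ = −tan ϕ · tan δ = −tan(+38.4°) × tan(+13.800°) = -0.1947, so h₀ = 1.7667 rad = 101.23°.
Daylight = 2h₀/(2π) × 24.00 h = (1.7667/π) × 24.00 = 13.50 h.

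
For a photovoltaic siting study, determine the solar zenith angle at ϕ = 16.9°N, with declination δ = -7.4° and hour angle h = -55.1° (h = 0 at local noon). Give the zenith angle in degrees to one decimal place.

cos θ_z = sin ϕ sin δ + cos ϕ cos δ cos h = -0.037441 + 0.542877 = 0.505436.
θ_z = arccos(0.505436) = 59.6°.

θ_z = 59.6°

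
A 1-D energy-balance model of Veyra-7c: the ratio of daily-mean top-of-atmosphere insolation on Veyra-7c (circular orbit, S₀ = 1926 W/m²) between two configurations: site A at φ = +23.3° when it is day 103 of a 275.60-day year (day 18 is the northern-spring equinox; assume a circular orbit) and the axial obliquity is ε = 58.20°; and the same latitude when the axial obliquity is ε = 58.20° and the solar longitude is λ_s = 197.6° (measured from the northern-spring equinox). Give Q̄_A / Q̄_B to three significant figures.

— Configuration A (φ=+23.3°):
Solar longitude: λ_s = 360° × (103 − 18)/275.60 = 111.030°.
sin δ = sin 58.20° × sin 111.030° = 0.79328, so δ = +52.493°.
cos H₀ = −tan(+23.3°) tan(+52.493°) = -0.5611, H₀ = 2.1665 rad.
Bracket: H₀ sin φ sin δ + cos φ cos δ sin H₀ = 2.1665×0.39555×0.79328 + 0.91845×0.60886×0.82773 = 0.679808 + 0.462873 = 1.142681.
Q̄ = (S₀/π) × [bracket] = (1926/π) × 1.142681 = 700.54 W/m².
— Configuration B (φ=+23.3°):
Solar declination: sin δ = sin ε · sin λ_s = sin 58.20° × sin 197.6° = -0.25698, so δ = -14.891°.
cos H₀ = −tan(+23.3°) tan(-14.891°) = 0.1145, H₀ = 1.4560 rad.
Bracket: H₀ sin φ sin δ + cos φ cos δ sin H₀ = 1.4560×0.39555×-0.25698 + 0.91845×0.96642×0.99342 = -0.148000 + 0.881768 = 0.733768.
Q̄ = (S₀/π) × [bracket] = (1926/π) × 0.733768 = 449.85 W/m².
Ratio Q̄_A / Q̄_B = 700.54 / 449.85 = 1.557.

Q̄_A / Q̄_B ≈ 1.56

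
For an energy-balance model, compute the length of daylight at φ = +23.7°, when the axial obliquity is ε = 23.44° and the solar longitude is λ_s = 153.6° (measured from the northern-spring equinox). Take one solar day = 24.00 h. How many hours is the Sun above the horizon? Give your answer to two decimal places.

12.60 h

Solar declination: sin δ = sin ε · sin λ_s = sin 23.44° × sin 153.6° = 0.17687, so δ = +10.188°.
cos H₀ = −tan φ · tan δ = −tan(+23.7°) × tan(+10.188°) = -0.0789, so H₀ = 1.6498 rad = 94.52°.
Daylight = 2H₀/(2π) × 24.00 h = (1.6498/π) × 24.00 = 12.60 h.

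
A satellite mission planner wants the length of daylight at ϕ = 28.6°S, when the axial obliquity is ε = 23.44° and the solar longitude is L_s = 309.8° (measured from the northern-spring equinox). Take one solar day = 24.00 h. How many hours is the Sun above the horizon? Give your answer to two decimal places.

13.34 h

Solar declination: sin δ = sin ε · sin L_s = sin 23.44° × sin 309.8° = -0.30561, so δ = -17.795°.
cos h₀ = −tan ϕ · tan δ = −tan(-28.6°) × tan(-17.795°) = -0.1750, so h₀ = 1.7467 rad = 100.08°.
Daylight = 2h₀/(2π) × 24.00 h = (1.7467/π) × 24.00 = 13.34 h.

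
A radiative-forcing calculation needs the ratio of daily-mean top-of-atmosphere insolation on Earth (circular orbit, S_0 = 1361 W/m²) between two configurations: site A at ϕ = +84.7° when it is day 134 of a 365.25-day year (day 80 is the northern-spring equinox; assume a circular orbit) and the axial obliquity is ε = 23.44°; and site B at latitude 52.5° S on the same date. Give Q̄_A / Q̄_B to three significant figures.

— Configuration A (ϕ=+84.7°):
Solar longitude: L_s = 360° × (134 − 80)/365.25 = 53.224°.
sin δ = sin 23.44° × sin 53.224° = 0.31862, so δ = +18.580°.
cos h₀ = −tan(+84.7°) tan(+18.580°) = -3.6235 ≤ −1 ⇒ polar day, h₀ = π.
Bracket: h₀ sin ϕ sin δ + cos ϕ cos δ sin h₀ = 3.1416×0.99572×0.31862 + 0.09237×0.94788×0.00000 = 0.996692 + 0.000000 = 0.996692.
Q̄ = (S_0/π) × [bracket] = (1361/π) × 0.996692 = 431.79 W/m².
— Configuration B (ϕ=-52.5°):
cos h₀ = −tan(-52.5°) tan(+18.580°) = 0.4381, h₀ = 1.1174 rad.
Bracket: h₀ sin ϕ sin δ + cos ϕ cos δ sin h₀ = 1.1174×-0.79335×0.31862 + 0.60876×0.94788×0.89894 = -0.282453 + 0.518717 = 0.236264.
Q̄ = (S_0/π) × [bracket] = (1361/π) × 0.236264 = 102.35 W/m².
Ratio Q̄_A / Q̄_B = 431.79 / 102.35 = 4.219.

Q̄_A / Q̄_B ≈ 4.22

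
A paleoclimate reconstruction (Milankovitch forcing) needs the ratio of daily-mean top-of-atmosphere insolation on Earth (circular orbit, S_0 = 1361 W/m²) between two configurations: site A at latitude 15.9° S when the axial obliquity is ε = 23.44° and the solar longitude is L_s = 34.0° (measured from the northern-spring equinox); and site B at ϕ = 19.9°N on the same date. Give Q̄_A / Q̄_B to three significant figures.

Q̄_A / Q̄_B ≈ 0.812

— Configuration A (ϕ=-15.9°):
Solar declination: sin δ = sin ε · sin L_s = sin 23.44° × sin 34.0° = 0.22244, so δ = +12.852°.
cos h₀ = −tan(-15.9°) tan(+12.852°) = 0.0650, h₀ = 1.5058 rad.
Bracket: h₀ sin ϕ sin δ + cos ϕ cos δ sin h₀ = 1.5058×-0.27396×0.22244 + 0.96174×0.97495×0.99789 = -0.091763 + 0.935670 = 0.843907.
Q̄ = (S_0/π) × [bracket] = (1361/π) × 0.843907 = 365.60 W/m².
— Configuration B (ϕ=+19.9°):
cos h₀ = −tan(+19.9°) tan(+12.852°) = -0.0826, h₀ = 1.6535 rad.
Bracket: h₀ sin ϕ sin δ + cos ϕ cos δ sin h₀ = 1.6535×0.34038×0.22244 + 0.94029×0.97495×0.99658 = 0.125193 + 0.913600 = 1.038793.
Q̄ = (S_0/π) × [bracket] = (1361/π) × 1.038793 = 450.03 W/m².
Ratio Q̄_A / Q̄_B = 365.60 / 450.03 = 0.8124.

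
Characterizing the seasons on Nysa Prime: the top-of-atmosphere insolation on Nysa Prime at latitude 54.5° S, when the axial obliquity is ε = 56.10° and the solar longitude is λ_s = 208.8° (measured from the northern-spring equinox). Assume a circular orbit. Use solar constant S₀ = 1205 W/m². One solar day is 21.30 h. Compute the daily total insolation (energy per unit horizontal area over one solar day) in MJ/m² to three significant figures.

Solar declination: sin δ = sin ε · sin λ_s = sin 56.10° × sin 208.8° = -0.39986, so δ = -23.570°.
cos H₀ = −tan(-54.5°) tan(-23.570°) = -0.6116, H₀ = 2.2289 rad.
Bracket: H₀ sin φ sin δ + cos φ cos δ sin H₀ = 2.2289×-0.81412×-0.39986 + 0.58070×0.91658×0.79116 = 0.725583 + 0.421101 = 1.146684.
Q̄ = (S₀/π) × [bracket] = (1205/π) × 1.146684 = 439.83 W/m².
Daily total = Q̄ × 21.30 h × 3600 s/h = 439.83 × 21.30 × 3600 / 10⁶ = 33.73 MJ/m².

33.7 MJ/m²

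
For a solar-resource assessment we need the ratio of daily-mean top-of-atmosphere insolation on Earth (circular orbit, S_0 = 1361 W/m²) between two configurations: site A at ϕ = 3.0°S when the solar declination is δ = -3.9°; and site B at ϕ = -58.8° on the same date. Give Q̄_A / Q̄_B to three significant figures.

— Configuration A (ϕ=-3.0°):
cos h₀ = −tan(-3.0°) tan(-3.900°) = -0.0036, h₀ = 1.5744 rad.
Bracket: h₀ sin ϕ sin δ + cos ϕ cos δ sin h₀ = 1.5744×-0.05234×-0.06802 + 0.99863×0.99768×0.99999 = 0.005605 + 0.996303 = 1.001908.
Q̄ = (S_0/π) × [bracket] = (1361/π) × 1.001908 = 434.05 W/m².
— Configuration B (ϕ=-58.8°):
cos h₀ = −tan(-58.8°) tan(-3.900°) = -0.1126, h₀ = 1.6836 rad.
Bracket: h₀ sin ϕ sin δ + cos ϕ cos δ sin h₀ = 1.6836×-0.85536×-0.06802 + 0.51803×0.99768×0.99364 = 0.097955 + 0.513541 = 0.611496.
Q̄ = (S_0/π) × [bracket] = (1361/π) × 0.611496 = 264.91 W/m².
Ratio Q̄_A / Q̄_B = 434.05 / 264.91 = 1.638.

Q̄_A / Q̄_B ≈ 1.64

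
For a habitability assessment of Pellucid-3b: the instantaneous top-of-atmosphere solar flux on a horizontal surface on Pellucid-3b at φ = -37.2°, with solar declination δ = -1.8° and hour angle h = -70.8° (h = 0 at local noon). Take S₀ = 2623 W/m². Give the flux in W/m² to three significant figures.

737 W/m²

cos θ_z = sin φ sin δ + cos φ cos δ cos h = 0.018991 + 0.261823 = 0.280814.
Flux = S₀ · cos θ_z = 2623 × 0.280814 = 736.6 W/m².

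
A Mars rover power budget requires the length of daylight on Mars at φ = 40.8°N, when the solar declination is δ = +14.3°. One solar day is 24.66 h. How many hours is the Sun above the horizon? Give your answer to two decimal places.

14.07 h

cos H₀ = −tan φ · tan δ = −tan(+40.8°) × tan(+14.300°) = -0.2200, so H₀ = 1.7926 rad = 102.71°.
Daylight = 2H₀/(2π) × 24.66 h = (1.7926/π) × 24.66 = 14.07 h.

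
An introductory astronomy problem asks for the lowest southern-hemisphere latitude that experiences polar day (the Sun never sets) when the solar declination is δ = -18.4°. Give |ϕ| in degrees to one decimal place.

Polar day requires cos h₀ = −tan ϕ tan δ ≤ −1, i.e. tan ϕ tan δ ≥ 1.
The boundary is |tan ϕ| · |tan δ| = 1, so |ϕ| = 90° − |δ| = 90° − 18.4° = 71.6° in the southern hemisphere.

|ϕ| = 71.6°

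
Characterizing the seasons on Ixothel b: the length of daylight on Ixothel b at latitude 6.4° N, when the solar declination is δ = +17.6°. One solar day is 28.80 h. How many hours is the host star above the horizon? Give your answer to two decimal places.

cos H₀ = −tan φ · tan δ = −tan(+6.4°) × tan(+17.600°) = -0.0356, so H₀ = 1.6064 rad = 92.04°.
Daylight = 2H₀/(2π) × 28.80 h = (1.6064/π) × 28.80 = 14.73 h.

14.73 h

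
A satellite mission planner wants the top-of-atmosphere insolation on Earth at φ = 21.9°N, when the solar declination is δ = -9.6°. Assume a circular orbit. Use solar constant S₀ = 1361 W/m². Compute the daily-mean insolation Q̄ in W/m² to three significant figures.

Q̄ ≈ 355 W/m²

cos H₀ = −tan(+21.9°) tan(-9.600°) = 0.0680, H₀ = 1.5028 rad.
Bracket: H₀ sin φ sin δ + cos φ cos δ sin H₀ = 1.5028×0.37299×-0.16677 + 0.92784×0.98600×0.99769 = -0.093479 + 0.912737 = 0.819258.
Q̄ = (S₀/π) × [bracket] = (1361/π) × 0.819258 = 354.9 W/m².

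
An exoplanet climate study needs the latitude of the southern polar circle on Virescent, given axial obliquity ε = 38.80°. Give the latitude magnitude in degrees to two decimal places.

The polar circle is the lowest latitude that experiences at least one full rotation of continuous darkness at the northern-summer solstice; it lies at |φ| = 90° − ε = 90° − 38.80° = 51.20°.

51.20°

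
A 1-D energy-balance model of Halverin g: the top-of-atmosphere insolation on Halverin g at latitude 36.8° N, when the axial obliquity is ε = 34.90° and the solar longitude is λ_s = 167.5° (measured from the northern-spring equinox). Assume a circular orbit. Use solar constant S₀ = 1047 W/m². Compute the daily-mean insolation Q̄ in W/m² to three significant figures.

Solar declination: sin δ = sin ε · sin λ_s = sin 34.90° × sin 167.5° = 0.12384, so δ = +7.113°.
cos H₀ = −tan(+36.8°) tan(+7.113°) = -0.0934, H₀ = 1.6643 rad.
Bracket: H₀ sin φ sin δ + cos φ cos δ sin H₀ = 1.6643×0.59902×0.12384 + 0.80073×0.99230×0.99563 = 0.123462 + 0.791092 = 0.914554.
Q̄ = (S₀/π) × [bracket] = (1047/π) × 0.914554 = 304.8 W/m².

Q̄ ≈ 305 W/m²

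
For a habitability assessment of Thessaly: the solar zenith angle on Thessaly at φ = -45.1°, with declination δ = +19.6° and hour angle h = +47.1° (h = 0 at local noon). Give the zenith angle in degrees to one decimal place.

θ_z = 77.6°

cos θ_z = sin φ sin δ + cos φ cos δ cos h = -0.237614 + 0.452660 = 0.215046.
θ_z = arccos(0.215046) = 77.6°.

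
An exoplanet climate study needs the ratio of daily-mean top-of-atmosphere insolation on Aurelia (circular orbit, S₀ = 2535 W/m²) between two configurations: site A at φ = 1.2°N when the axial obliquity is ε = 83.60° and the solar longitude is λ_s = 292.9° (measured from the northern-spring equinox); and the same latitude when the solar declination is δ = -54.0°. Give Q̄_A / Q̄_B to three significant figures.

— Configuration A (φ=+1.2°):
Solar declination: sin δ = sin ε · sin λ_s = sin 83.60° × sin 292.9° = -0.91544, so δ = -66.269°.
cos H₀ = −tan(+1.2°) tan(-66.269°) = 0.0476, H₀ = 1.5231 rad.
Bracket: H₀ sin φ sin δ + cos φ cos δ sin H₀ = 1.5231×0.02094×-0.91544 + 0.99978×0.40244×0.99886 = -0.029197 + 0.401893 = 0.372696.
Q̄ = (S₀/π) × [bracket] = (2535/π) × 0.372696 = 300.73 W/m².
— Configuration B (φ=+1.2°):
cos H₀ = −tan(+1.2°) tan(-54.000°) = 0.0288, H₀ = 1.5420 rad.
Bracket: H₀ sin φ sin δ + cos φ cos δ sin H₀ = 1.5420×0.02094×-0.80902 + 0.99978×0.58779×0.99958 = -0.026123 + 0.587414 = 0.561291.
Q̄ = (S₀/π) × [bracket] = (2535/π) × 0.561291 = 452.91 W/m².
Ratio Q̄_A / Q̄_B = 300.73 / 452.91 = 0.6640.

Q̄_A / Q̄_B ≈ 0.664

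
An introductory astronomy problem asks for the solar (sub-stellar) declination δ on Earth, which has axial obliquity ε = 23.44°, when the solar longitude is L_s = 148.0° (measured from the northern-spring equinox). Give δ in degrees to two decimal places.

sin δ = sin ε · sin L_s = sin 23.44° × sin 148.0° = 0.210796.
δ = arcsin(0.210796) = +12.17°.

δ = +12.17°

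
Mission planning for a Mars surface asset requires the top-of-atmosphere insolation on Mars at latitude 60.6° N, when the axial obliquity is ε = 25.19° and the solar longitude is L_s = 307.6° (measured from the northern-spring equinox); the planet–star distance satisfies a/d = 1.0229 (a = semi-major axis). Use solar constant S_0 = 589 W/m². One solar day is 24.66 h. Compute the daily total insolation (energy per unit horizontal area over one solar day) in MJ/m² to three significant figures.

Solar declination: sin δ = sin ε · sin L_s = sin 25.19° × sin 307.6° = -0.33722, so δ = -19.707°.
cos h₀ = −tan(+60.6°) tan(-19.707°) = 0.6357, h₀ = 0.8819 rad.
Bracket: h₀ sin ϕ sin δ + cos ϕ cos δ sin h₀ = 0.8819×0.87121×-0.33722 + 0.49090×0.94143×0.77194 = -0.259093 + 0.356751 = 0.097658.
Inverse-square distance factor (a/d)² = 1.0229² = 1.046324.
Q̄ = (S_0/π) × 1.046324 × [bracket] = (589/π) × 1.046324 × 0.097658 = 19.158 W/m².
Daily total = Q̄ × 24.66 h × 3600 s/h = 19.158 × 24.66 × 3600 / 10⁶ = 1.701 MJ/m².

1.70 MJ/m²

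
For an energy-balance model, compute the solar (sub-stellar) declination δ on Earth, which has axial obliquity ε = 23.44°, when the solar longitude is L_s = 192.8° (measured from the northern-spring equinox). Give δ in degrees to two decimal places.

sin δ = sin ε · sin L_s = sin 23.44° × sin 192.8° = -0.088129.
δ = arcsin(-0.088129) = -5.06°.

δ = -5.06°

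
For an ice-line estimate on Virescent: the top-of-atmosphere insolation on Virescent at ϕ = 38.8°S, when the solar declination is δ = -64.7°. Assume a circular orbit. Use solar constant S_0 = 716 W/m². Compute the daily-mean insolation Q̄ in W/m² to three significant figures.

cos h₀ = −tan(-38.8°) tan(-64.700°) = -1.7009 ≤ −1 ⇒ polar day, h₀ = π.
Bracket: h₀ sin ϕ sin δ + cos ϕ cos δ sin h₀ = 3.1416×-0.62660×-0.90408 + 0.77934×0.42736×0.00000 = 1.779705 + 0.000000 = 1.779705.
Q̄ = (S_0/π) × [bracket] = (716/π) × 1.779705 = 405.6 W/m².

Q̄ ≈ 406 W/m²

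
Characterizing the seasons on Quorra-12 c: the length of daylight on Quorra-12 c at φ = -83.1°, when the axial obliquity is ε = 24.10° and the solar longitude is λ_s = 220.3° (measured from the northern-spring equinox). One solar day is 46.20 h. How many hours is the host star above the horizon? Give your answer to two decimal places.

46.20 h

Solar declination: sin δ = sin ε · sin λ_s = sin 24.10° × sin 220.3° = -0.26410, so δ = -15.314°.
Sunrise equation: cos H₀ = −tan φ · tan δ = -2.2628 ≤ −1, so the host star never sets (polar day) and H₀ = π.
Daylight = 2H₀/(2π) × 46.20 h = (3.1416/π) × 46.20 = 46.20 h.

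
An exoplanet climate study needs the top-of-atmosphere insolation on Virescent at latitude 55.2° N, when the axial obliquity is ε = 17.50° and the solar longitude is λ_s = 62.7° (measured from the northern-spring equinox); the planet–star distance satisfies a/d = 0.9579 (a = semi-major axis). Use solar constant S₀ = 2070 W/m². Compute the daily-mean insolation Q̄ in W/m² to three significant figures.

Q̄ ≈ 568 W/m²

Solar declination: sin δ = sin ε · sin λ_s = sin 17.50° × sin 62.7° = 0.26721, so δ = +15.498°.
cos H₀ = −tan(+55.2°) tan(+15.498°) = -0.3990, H₀ = 1.9812 rad.
Bracket: H₀ sin φ sin δ + cos φ cos δ sin H₀ = 1.9812×0.82115×0.26721 + 0.57071×0.96364×0.91696 = 0.434714 + 0.504290 = 0.939004.
Inverse-square distance factor (a/d)² = 0.9579² = 0.917572.
Q̄ = (S₀/π) × 0.917572 × [bracket] = (2070/π) × 0.917572 × 0.939004 = 567.7 W/m².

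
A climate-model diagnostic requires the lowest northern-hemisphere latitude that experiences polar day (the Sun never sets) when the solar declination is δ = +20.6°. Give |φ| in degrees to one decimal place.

Polar day requires cos H₀ = −tan φ tan δ ≤ −1, i.e. tan φ tan δ ≥ 1.
The boundary is |tan φ| · |tan δ| = 1, so |φ| = 90° − |δ| = 90° − 20.6° = 69.4° in the northern hemisphere.

|φ| = 69.4°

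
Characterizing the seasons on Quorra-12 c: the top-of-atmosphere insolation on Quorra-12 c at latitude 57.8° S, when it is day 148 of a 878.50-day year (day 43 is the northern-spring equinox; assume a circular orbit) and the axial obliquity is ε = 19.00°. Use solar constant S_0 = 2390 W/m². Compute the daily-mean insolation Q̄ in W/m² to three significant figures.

Solar longitude: L_s = 360° × (148 − 43)/878.50 = 43.028°.
sin δ = sin 19.00° × sin 43.028° = 0.22215, so δ = +12.836°.
cos h₀ = −tan(-57.8°) tan(+12.836°) = 0.3618, h₀ = 1.2006 rad.
Bracket: h₀ sin ϕ sin δ + cos ϕ cos δ sin h₀ = 1.2006×-0.84619×0.22215 + 0.53288×0.97501×0.93225 = -0.225690 + 0.484363 = 0.258673.
Q̄ = (S_0/π) × [bracket] = (2390/π) × 0.258673 = 196.8 W/m².

Q̄ ≈ 197 W/m²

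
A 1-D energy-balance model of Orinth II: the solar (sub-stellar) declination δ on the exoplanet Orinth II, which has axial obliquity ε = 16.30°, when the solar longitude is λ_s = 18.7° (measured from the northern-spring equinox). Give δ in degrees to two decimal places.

δ = +5.16°

sin δ = sin ε · sin λ_s = sin 16.30° × sin 18.7° = 0.089985.
δ = arcsin(0.089985) = +5.16°.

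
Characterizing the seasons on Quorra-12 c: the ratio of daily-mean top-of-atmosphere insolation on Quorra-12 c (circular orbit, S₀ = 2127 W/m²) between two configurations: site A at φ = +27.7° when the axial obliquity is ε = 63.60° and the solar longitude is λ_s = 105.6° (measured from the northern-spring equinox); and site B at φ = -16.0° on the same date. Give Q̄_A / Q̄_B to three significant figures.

— Configuration A (φ=+27.7°):
Solar declination: sin δ = sin ε · sin λ_s = sin 63.60° × sin 105.6° = 0.86272, so δ = +59.623°.
cos H₀ = −tan(+27.7°) tan(+59.623°) = -0.8957, H₀ = 2.6808 rad.
Bracket: H₀ sin φ sin δ + cos φ cos δ sin H₀ = 2.6808×0.46484×0.86272 + 0.88539×0.50569×0.44470 = 1.075073 + 0.199107 = 1.274180.
Q̄ = (S₀/π) × [bracket] = (2127/π) × 1.274180 = 862.68 W/m².
— Configuration B (φ=-16.0°):
cos H₀ = −tan(-16.0°) tan(+59.623°) = 0.4892, H₀ = 1.0596 rad.
Bracket: H₀ sin φ sin δ + cos φ cos δ sin H₀ = 1.0596×-0.27564×0.86272 + 0.96126×0.50569×0.87218 = -0.251973 + 0.423966 = 0.171993.
Q̄ = (S₀/π) × [bracket] = (2127/π) × 0.171993 = 116.45 W/m².
Ratio Q̄_A / Q̄_B = 862.68 / 116.45 = 7.408.

Q̄_A / Q̄_B ≈ 7.41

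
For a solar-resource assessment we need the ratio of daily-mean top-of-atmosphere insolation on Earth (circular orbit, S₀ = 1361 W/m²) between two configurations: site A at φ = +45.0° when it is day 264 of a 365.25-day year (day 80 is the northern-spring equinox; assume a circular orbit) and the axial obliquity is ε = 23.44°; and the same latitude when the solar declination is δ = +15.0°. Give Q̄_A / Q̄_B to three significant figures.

Q̄_A / Q̄_B ≈ 0.700

— Configuration A (φ=+45.0°):
Solar longitude: λ_s = 360° × (264 − 80)/365.25 = 181.355°.
sin δ = sin 23.44° × sin 181.355° = -0.00941, so δ = -0.539°.
cos H₀ = −tan(+45.0°) tan(-0.539°) = 0.0094, H₀ = 1.5614 rad.
Bracket: H₀ sin φ sin δ + cos φ cos δ sin H₀ = 1.5614×0.70711×-0.00941 + 0.70711×0.99996×0.99996 = -0.010389 + 0.707053 = 0.696664.
Q̄ = (S₀/π) × [bracket] = (1361/π) × 0.696664 = 301.81 W/m².
— Configuration B (φ=+45.0°):
cos H₀ = −tan(+45.0°) tan(+15.000°) = -0.2679, H₀ = 1.8421 rad.
Bracket: H₀ sin φ sin δ + cos φ cos δ sin H₀ = 1.8421×0.70711×0.25882 + 0.70711×0.96593×0.96343 = 0.337130 + 0.658041 = 0.995171.
Q̄ = (S₀/π) × [bracket] = (1361/π) × 0.995171 = 431.13 W/m².
Ratio Q̄_A / Q̄_B = 301.81 / 431.13 = 0.7000.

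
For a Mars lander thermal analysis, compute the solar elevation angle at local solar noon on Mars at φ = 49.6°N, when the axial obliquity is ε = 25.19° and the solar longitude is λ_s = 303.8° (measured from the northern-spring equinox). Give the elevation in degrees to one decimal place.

19.7°

Solar declination: sin δ = sin ε · sin λ_s = sin 25.19° × sin 303.8° = -0.35368, so δ = -20.713°.
At local noon the hour angle is zero, so the zenith angle equals |φ − δ| = |+49.6° − (-20.713°)| = 70.313°.
Elevation = 90° − 70.313° = 19.7°.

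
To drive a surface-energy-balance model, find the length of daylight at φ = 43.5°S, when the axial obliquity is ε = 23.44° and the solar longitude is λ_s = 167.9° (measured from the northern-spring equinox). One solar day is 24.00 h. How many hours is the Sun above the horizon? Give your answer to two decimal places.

11.39 h

Solar declination: sin δ = sin ε · sin λ_s = sin 23.44° × sin 167.9° = 0.08338, so δ = +4.783°.
cos H₀ = −tan φ · tan δ = −tan(-43.5°) × tan(+4.783°) = 0.0794, so H₀ = 1.4913 rad = 85.45°.
Daylight = 2H₀/(2π) × 24.00 h = (1.4913/π) × 24.00 = 11.39 h.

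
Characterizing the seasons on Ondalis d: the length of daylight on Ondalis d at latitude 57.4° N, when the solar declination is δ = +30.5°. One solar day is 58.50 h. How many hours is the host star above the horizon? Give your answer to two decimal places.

cos H₀ = −tan φ · tan δ = −tan(+57.4°) × tan(+30.500°) = -0.9211, so H₀ = 2.7416 rad = 157.08°.
Daylight = 2H₀/(2π) × 58.50 h = (2.7416/π) × 58.50 = 51.05 h.

51.05 h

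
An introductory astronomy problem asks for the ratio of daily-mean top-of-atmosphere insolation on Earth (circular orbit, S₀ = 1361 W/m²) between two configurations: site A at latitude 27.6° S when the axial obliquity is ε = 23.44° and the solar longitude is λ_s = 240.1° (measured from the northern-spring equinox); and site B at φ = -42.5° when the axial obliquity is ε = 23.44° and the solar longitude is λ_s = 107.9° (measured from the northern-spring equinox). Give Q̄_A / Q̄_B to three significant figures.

Q̄_A / Q̄_B ≈ 3.34

— Configuration A (φ=-27.6°):
Solar declination: sin δ = sin ε · sin λ_s = sin 23.44° × sin 240.1° = -0.34484, so δ = -20.172°.
cos H₀ = −tan(-27.6°) tan(-20.172°) = -0.1921, H₀ = 1.7641 rad.
Bracket: H₀ sin φ sin δ + cos φ cos δ sin H₀ = 1.7641×-0.46330×-0.34484 + 0.88620×0.93866×0.98138 = 0.281840 + 0.816352 = 1.098192.
Q̄ = (S₀/π) × [bracket] = (1361/π) × 1.098192 = 475.76 W/m².
— Configuration B (φ=-42.5°):
Solar declination: sin δ = sin ε · sin λ_s = sin 23.44° × sin 107.9° = 0.37853, so δ = +22.243°.
cos H₀ = −tan(-42.5°) tan(+22.243°) = 0.3747, H₀ = 1.1867 rad.
Bracket: H₀ sin φ sin δ + cos φ cos δ sin H₀ = 1.1867×-0.67559×0.37853 + 0.73728×0.92559×0.92713 = -0.303476 + 0.632691 = 0.329215.
Q̄ = (S₀/π) × [bracket] = (1361/π) × 0.329215 = 142.62 W/m².
Ratio Q̄_A / Q̄_B = 475.76 / 142.62 = 3.336.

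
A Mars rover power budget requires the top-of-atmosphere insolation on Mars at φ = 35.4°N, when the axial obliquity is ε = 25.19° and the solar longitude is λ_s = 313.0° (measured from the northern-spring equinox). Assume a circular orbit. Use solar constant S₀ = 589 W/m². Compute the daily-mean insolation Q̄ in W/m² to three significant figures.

Solar declination: sin δ = sin ε · sin λ_s = sin 25.19° × sin 313.0° = -0.31128, so δ = -18.136°.
cos H₀ = −tan(+35.4°) tan(-18.136°) = 0.2328, H₀ = 1.3359 rad.
Bracket: H₀ sin φ sin δ + cos φ cos δ sin H₀ = 1.3359×0.57928×-0.31128 + 0.81513×0.95032×0.97253 = -0.240887 + 0.753355 = 0.512468.
Q̄ = (S₀/π) × [bracket] = (589/π) × 0.512468 = 96.08 W/m².

Q̄ ≈ 96.1 W/m²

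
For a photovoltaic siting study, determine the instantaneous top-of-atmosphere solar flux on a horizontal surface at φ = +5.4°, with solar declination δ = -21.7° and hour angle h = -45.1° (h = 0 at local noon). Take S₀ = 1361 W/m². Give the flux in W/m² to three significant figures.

841 W/m²

cos θ_z = sin φ sin δ + cos φ cos δ cos h = -0.034796 + 0.652938 = 0.618142.
Flux = S₀ · cos θ_z = 1361 × 0.618142 = 841.3 W/m².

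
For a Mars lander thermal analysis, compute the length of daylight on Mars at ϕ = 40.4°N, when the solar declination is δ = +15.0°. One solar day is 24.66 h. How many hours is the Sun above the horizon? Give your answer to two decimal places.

14.14 h

cos h₀ = −tan ϕ · tan δ = −tan(+40.4°) × tan(+15.000°) = -0.2280, so h₀ = 1.8009 rad = 103.18°.
Daylight = 2h₀/(2π) × 24.66 h = (1.8009/π) × 24.66 = 14.14 h.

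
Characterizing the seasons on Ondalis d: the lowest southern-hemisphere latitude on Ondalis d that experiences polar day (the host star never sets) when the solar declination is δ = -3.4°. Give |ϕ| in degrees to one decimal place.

|ϕ| = 86.6°

Polar day requires cos h₀ = −tan ϕ tan δ ≤ −1, i.e. tan ϕ tan δ ≥ 1.
The boundary is |tan ϕ| · |tan δ| = 1, so |ϕ| = 90° − |δ| = 90° − 3.4° = 86.6° in the southern hemisphere.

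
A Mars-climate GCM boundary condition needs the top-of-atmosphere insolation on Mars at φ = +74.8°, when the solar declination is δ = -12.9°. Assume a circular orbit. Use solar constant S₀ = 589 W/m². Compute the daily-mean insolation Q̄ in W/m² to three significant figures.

cos H₀ = −tan(+74.8°) tan(-12.900°) = 0.8430, H₀ = 0.5680 rad.
Bracket: H₀ sin φ sin δ + cos φ cos δ sin H₀ = 0.5680×0.96502×-0.22325 + 0.26219×0.97476×0.53796 = -0.122370 + 0.137488 = 0.015118.
Q̄ = (S₀/π) × [bracket] = (589/π) × 0.015118 = 2.834 W/m².

Q̄ ≈ 2.83 W/m²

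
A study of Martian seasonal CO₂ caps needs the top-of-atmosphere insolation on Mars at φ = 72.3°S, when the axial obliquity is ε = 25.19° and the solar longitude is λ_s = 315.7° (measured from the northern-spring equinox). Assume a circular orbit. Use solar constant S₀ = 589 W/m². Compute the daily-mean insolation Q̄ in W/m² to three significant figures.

Q̄ ≈ 167 W/m²

Solar declination: sin δ = sin ε · sin λ_s = sin 25.19° × sin 315.7° = -0.29726, so δ = -17.293°.
cos H₀ = −tan(-72.3°) tan(-17.293°) = -0.9755, H₀ = 2.9200 rad.
Bracket: H₀ sin φ sin δ + cos φ cos δ sin H₀ = 2.9200×-0.95266×-0.29726 + 0.30403×0.95480×0.21983 = 0.826908 + 0.063814 = 0.890722.
Q̄ = (S₀/π) × [bracket] = (589/π) × 0.890722 = 167.0 W/m².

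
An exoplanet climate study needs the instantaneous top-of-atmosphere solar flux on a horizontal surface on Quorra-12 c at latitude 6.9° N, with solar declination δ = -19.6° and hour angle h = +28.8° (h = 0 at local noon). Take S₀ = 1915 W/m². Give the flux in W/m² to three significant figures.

1.49e+03 W/m²

cos θ_z = sin φ sin δ + cos φ cos δ cos h = -0.040300 + 0.819552 = 0.779252.
Flux = S₀ · cos θ_z = 1915 × 0.779252 = 1492 W/m².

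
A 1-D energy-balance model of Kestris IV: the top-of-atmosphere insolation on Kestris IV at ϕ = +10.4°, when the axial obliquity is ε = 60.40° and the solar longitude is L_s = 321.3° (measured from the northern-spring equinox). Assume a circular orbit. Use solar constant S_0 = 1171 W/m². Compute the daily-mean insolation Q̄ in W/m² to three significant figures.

Q̄ ≈ 252 W/m²

Solar declination: sin δ = sin ε · sin L_s = sin 60.40° × sin 321.3° = -0.54365, so δ = -32.932°.
cos h₀ = −tan(+10.4°) tan(-32.932°) = 0.1189, h₀ = 1.4516 rad.
Bracket: h₀ sin ϕ sin δ + cos ϕ cos δ sin h₀ = 1.4516×0.18052×-0.54365 + 0.98357×0.83932×0.99291 = -0.142460 + 0.819677 = 0.677217.
Q̄ = (S_0/π) × [bracket] = (1171/π) × 0.677217 = 252.4 W/m².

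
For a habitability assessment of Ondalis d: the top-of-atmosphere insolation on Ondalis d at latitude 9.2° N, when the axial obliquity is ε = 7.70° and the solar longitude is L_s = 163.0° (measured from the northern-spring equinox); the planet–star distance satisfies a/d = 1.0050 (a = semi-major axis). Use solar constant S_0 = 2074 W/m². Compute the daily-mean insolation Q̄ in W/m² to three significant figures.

Q̄ ≈ 664 W/m²

Solar declination: sin δ = sin ε · sin L_s = sin 7.70° × sin 163.0° = 0.03917, so δ = +2.245°.
cos h₀ = −tan(+9.2°) tan(+2.245°) = -0.0063, h₀ = 1.5771 rad.
Bracket: h₀ sin ϕ sin δ + cos ϕ cos δ sin h₀ = 1.5771×0.15988×0.03917 + 0.98714×0.99923×0.99998 = 0.009877 + 0.986360 = 0.996237.
Inverse-square distance factor (a/d)² = 1.0050² = 1.010025.
Q̄ = (S_0/π) × 1.010025 × [bracket] = (2074/π) × 1.010025 × 0.996237 = 664.3 W/m².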